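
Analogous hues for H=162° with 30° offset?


Base hue: 162°
Left analog: (162 - 30) mod 360 = 132°
Right analog: (162 + 30) mod 360 = 192°
Analogous hues = 132° and 192°


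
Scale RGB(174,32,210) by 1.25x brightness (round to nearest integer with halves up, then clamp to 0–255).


Multiply each channel by 1.25, round half up, clamp to [0, 255]
R: 174×1.25 = 217.5 → round → 218
G: 32×1.25 = 40
B: 210×1.25 = 262.5 → round → 263 → clamp → 255
= RGB(218, 40, 255)


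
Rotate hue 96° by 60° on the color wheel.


New hue = (H + rotation) mod 360
New hue = (96 + 60) mod 360
= 156 mod 360
= 156°


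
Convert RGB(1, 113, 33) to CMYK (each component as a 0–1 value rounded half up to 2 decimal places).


R'=1/255≈0.0039, G'=113/255≈0.4431, B'=33/255≈0.1294
K = 1 - max(R',G',B') = 1 - 113/255 = 142/255 = 0.55686… → 0.56
(1-R'-K)/(1-K) simplifies to (max-R)/max with max = 113:
C = (113-1)/113 = 112/113 = 0.99115… → 0.99
M = (113-113)/113 = 0/113 = 0 → 0.00
Y = (113-33)/113 = 80/113 = 0.70796… → 0.71
= CMYK(0.99, 0.00, 0.71, 0.56)


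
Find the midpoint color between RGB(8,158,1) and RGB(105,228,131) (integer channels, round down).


Midpoint: each channel = ⌊(C₁+C₂)/2⌋
R: ⌊(8+105)/2⌋ = 56
G: ⌊(158+228)/2⌋ = 193
B: ⌊(1+131)/2⌋ = 66
= RGB(56, 193, 66)


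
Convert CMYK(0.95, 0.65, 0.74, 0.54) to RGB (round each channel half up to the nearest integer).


R = 255 × (1-C) × (1-K) = 255 × 0.05 × 0.46 = 5.865 → 6
G = 255 × (1-M) × (1-K) = 255 × 0.35 × 0.46 = 41.055 → 41
B = 255 × (1-Y) × (1-K) = 255 × 0.26 × 0.46 = 30.498 → 30
= RGB(6, 41, 30)


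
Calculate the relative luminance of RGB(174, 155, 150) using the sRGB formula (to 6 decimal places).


Linearize each channel (sRGB transfer function): c = v/255; c_lin = c/12.92 if c ≤ 0.04045, else ((c+0.055)/1.055)^2.4
  R: 174/255 ≈ 0.682353 > 0.04045 → ((0.682353+0.055)/1.055)^2.4 ≈ 0.423268
  G: 155/255 ≈ 0.607843 > 0.04045 → ((0.607843+0.055)/1.055)^2.4 ≈ 0.327778
  B: 150/255 ≈ 0.588235 > 0.04045 → ((0.588235+0.055)/1.055)^2.4 ≈ 0.304987
R_lin = 0.423268, G_lin = 0.327778, B_lin = 0.304987
L = 0.2126×R + 0.7152×G + 0.0722×B
L = 0.2126×0.423268 + 0.7152×0.327778 + 0.0722×0.304987
L ≈ 0.346434


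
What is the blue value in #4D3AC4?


Color: #4D3AC4
R = 4D = 77
G = 3A = 58
B = C4 = 196
Blue = 196


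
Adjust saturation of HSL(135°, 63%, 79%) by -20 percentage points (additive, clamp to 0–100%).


Original S = 63%
Adjustment = -20 percentage points
New S = 63 + (-20) = 43
Clamp to [0, 100] → 43
= HSL(135°, 43%, 79%)


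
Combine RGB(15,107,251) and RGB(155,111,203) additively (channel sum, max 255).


Additive: each channel = min(255, C₁+C₂)
R: 15+155 = 170 → 170
G: 107+111 = 218 → 218
B: 251+203 = 454 → 255
= RGB(170, 218, 255)


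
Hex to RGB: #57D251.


57 → 87 (R)
D2 → 210 (G)
51 → 81 (B)
= RGB(87, 210, 81)


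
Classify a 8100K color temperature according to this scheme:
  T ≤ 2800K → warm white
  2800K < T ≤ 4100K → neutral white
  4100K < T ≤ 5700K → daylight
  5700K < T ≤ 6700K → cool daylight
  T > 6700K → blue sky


Temperature: 8100K
8100K > 6700K → blue sky
Classification: blue sky


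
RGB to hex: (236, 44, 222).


R = 236 → EC (hex)
G = 44 → 2C (hex)
B = 222 → DE (hex)
Hex = #EC2CDE


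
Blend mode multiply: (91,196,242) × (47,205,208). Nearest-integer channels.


Multiply: C = A×B/255, rounded to nearest integer
R: 91×47/255 = 4277/255 ≈ 16.773 → 17
G: 196×205/255 = 40180/255 ≈ 157.569 → 158
B: 242×208/255 = 50336/255 ≈ 197.396 → 197
= RGB(17, 158, 197)


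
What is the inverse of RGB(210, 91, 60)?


Invert: (255-R, 255-G, 255-B)
R: 255-210 = 45
G: 255-91 = 164
B: 255-60 = 195
= RGB(45, 164, 195)


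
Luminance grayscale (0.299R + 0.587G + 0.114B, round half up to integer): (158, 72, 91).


Gray = 0.299×R + 0.587×G + 0.114×B
Gray = 0.299×158 + 0.587×72 + 0.114×91
Gray = 47.242 + 42.264 + 10.374
Gray = 99.880 → round half up → 100
Gray = 100


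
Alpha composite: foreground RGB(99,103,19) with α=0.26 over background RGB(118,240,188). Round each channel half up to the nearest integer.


C = α×F + (1-α)×B, with 1-α = 0.74
R: 0.26×99 + 0.74×118 = 25.74 + 87.32 = 113.06 → 113
G: 0.26×103 + 0.74×240 = 26.78 + 177.60 = 204.38 → 204
B: 0.26×19 + 0.74×188 = 4.94 + 139.12 = 144.06 → 144
= RGB(113, 204, 144)


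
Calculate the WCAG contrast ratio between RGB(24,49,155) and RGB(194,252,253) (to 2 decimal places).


Linearize each sRGB channel c=v/255: c/12.92 if c ≤ 0.04045 else ((c+0.055)/1.055)^2.4
L = 0.2126×R_lin + 0.7152×G_lin + 0.0722×B_lin
Color 1 (24,49,155):
  R=24: 24/255≈0.0941 > 0.04045 → ((0.0941+0.055)/1.055)^2.4 ≈ 0.00913
  G=49: 49/255≈0.1922 > 0.04045 → ((0.1922+0.055)/1.055)^2.4 ≈ 0.03071
  B=155: 155/255≈0.6078 > 0.04045 → ((0.6078+0.055)/1.055)^2.4 ≈ 0.32778
  L1 = 0.2126×0.00913 + 0.7152×0.03071 + 0.0722×0.32778 ≈ 0.04757
Color 2 (194,252,253):
  R=194: 194/255≈0.7608 > 0.04045 → ((0.7608+0.055)/1.055)^2.4 ≈ 0.53948
  G=252: 252/255≈0.9882 > 0.04045 → ((0.9882+0.055)/1.055)^2.4 ≈ 0.97345
  B=253: 253/255≈0.9922 > 0.04045 → ((0.9922+0.055)/1.055)^2.4 ≈ 0.98225
  L2 = 0.2126×0.53948 + 0.7152×0.97345 + 0.0722×0.98225 ≈ 0.88182
Lighter = 0.88182, Darker = 0.04757
Ratio = (L_lighter + 0.05) / (L_darker + 0.05)
Ratio = (0.88182 + 0.05) / (0.04757 + 0.05) = 0.93182 / 0.09757 ≈ 9.5499
Ratio ≈ 9.55:1


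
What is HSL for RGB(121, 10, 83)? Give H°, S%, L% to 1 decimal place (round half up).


Normalize: R'=121/255≈0.4745, G'=10/255≈0.0392, B'=83/255≈0.3255
Max=121/255, Min=10/255, Δ=Max-Min=111/255
L = (Max+Min)/2 = (121+10)/510 = 131/510 = 0.25686… → L = 25.7%
L ≤ 0.5 → S = Δ/(Max+Min) = 111/(121+10) = 111/131 = 0.84732… → S = 84.7%
(the 1/255 factors cancel in S and H, so raw channel differences can be used)
Max is R' → H = 60 × (((G-B)/Δ) mod 6) = 60 × (((10-83)/111) mod 6)
  (-73)/111 = -0.6576…; negative, so add 6 → 5.3423…
  H = 60 × 5.3423… = 320.540…° → H = 320.5°
= HSL(320.5°, 84.7%, 25.7%)


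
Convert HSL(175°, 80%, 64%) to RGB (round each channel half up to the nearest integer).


H=175°, S=0.80, L=0.64
C = (1-|2L-1|)×S = (1-|0.28|)×0.80 = 0.576
H' = H/60 = 175/60 ≈ 2.9167; X = C×(1-|H' mod 2 - 1|) = 0.528
m = L - C/2 = 0.64 - 0.288 = 0.352
Sector ⌊H'⌋ = 2 → (R',G',B') = (0.0, 0.576, 0.528)
RGB = ((R'+m)×255, (G'+m)×255, (B'+m)×255) = (89.76, 236.64, 224.4)
Round half up → RGB(90, 237, 224)


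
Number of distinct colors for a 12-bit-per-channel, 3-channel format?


Total bits = 12 bits/channel × 3 channels = 36 bits
Distinct colors = 2^36
= 68,719,476,736 colors


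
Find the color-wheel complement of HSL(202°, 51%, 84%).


Complement = opposite side of color wheel = hue + 180°
H' = (202 + 180) mod 360 = 22°
S and L unchanged.
= HSL(22°, 51%, 84%)


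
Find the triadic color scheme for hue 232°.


Triadic: equally spaced at 120° intervals
H1 = 232°
H2 = (232 + 120) mod 360 = 352°
H3 = (232 + 240) mod 360 = 112°
Triadic = 232°, 352°, 112°


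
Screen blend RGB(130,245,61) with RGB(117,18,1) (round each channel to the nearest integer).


Screen: C = 255 - (255-A)×(255-B)/255, rounded to nearest integer
R: 255 - (255-130)×(255-117)/255 = 255 - 17250/255 ≈ 255 - 67.647 = 187.353 → 187
G: 255 - (255-245)×(255-18)/255 = 255 - 2370/255 ≈ 255 - 9.294 = 245.706 → 246
B: 255 - (255-61)×(255-1)/255 = 255 - 49276/255 ≈ 255 - 193.239 = 61.761 → 62
= RGB(187, 246, 62)


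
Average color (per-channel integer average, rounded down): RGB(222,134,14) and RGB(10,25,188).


Midpoint: each channel = ⌊(C₁+C₂)/2⌋
R: ⌊(222+10)/2⌋ = 116
G: ⌊(134+25)/2⌋ = 79
B: ⌊(14+188)/2⌋ = 101
= RGB(116, 79, 101)


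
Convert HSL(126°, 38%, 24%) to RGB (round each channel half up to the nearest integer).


H=126°, S=0.38, L=0.24
C = (1-|2L-1|)×S = (1-|-0.52|)×0.38 = 0.1824
H' = H/60 = 126/60 ≈ 2.1000; X = C×(1-|H' mod 2 - 1|) = 0.01824
m = L - C/2 = 0.24 - 0.0912 = 0.1488
Sector ⌊H'⌋ = 2 → (R',G',B') = (0.0, 0.1824, 0.01824)
RGB = ((R'+m)×255, (G'+m)×255, (B'+m)×255) = (37.944, 84.456, 42.5952)
Round half up → RGB(38, 84, 43)


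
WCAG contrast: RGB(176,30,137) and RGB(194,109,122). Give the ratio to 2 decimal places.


Linearize each sRGB channel c=v/255: c/12.92 if c ≤ 0.04045 else ((c+0.055)/1.055)^2.4
L = 0.2126×R_lin + 0.7152×G_lin + 0.0722×B_lin
Color 1 (176,30,137):
  R=176: 176/255≈0.6902 > 0.04045 → ((0.6902+0.055)/1.055)^2.4 ≈ 0.43415
  G=30: 30/255≈0.1176 > 0.04045 → ((0.1176+0.055)/1.055)^2.4 ≈ 0.01298
  B=137: 137/255≈0.5373 > 0.04045 → ((0.5373+0.055)/1.055)^2.4 ≈ 0.25016
  L1 = 0.2126×0.43415 + 0.7152×0.01298 + 0.0722×0.25016 ≈ 0.11965
Color 2 (194,109,122):
  R=194: 194/255≈0.7608 > 0.04045 → ((0.7608+0.055)/1.055)^2.4 ≈ 0.53948
  G=109: 109/255≈0.4275 > 0.04045 → ((0.4275+0.055)/1.055)^2.4 ≈ 0.15293
  B=122: 122/255≈0.4784 > 0.04045 → ((0.4784+0.055)/1.055)^2.4 ≈ 0.19462
  L2 = 0.2126×0.53948 + 0.7152×0.15293 + 0.0722×0.19462 ≈ 0.23812
Lighter = 0.23812, Darker = 0.11965
Ratio = (L_lighter + 0.05) / (L_darker + 0.05)
Ratio = (0.23812 + 0.05) / (0.11965 + 0.05) = 0.28812 / 0.16965 ≈ 1.6983
Ratio ≈ 1.70:1


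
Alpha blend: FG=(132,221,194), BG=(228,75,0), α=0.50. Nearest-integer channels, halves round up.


C = α×F + (1-α)×B, with 1-α = 0.50
R: 0.50×132 + 0.50×228 = 66.00 + 114.00 = 180.00 → 180
G: 0.50×221 + 0.50×75 = 110.50 + 37.50 = 148.00 → 148
B: 0.50×194 + 0.50×0 = 97.00 + 0.00 = 97.00 → 97
= RGB(180, 148, 97)


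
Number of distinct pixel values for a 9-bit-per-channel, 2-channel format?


Total bits = 9 bits/channel × 2 channels = 18 bits
Distinct pixel values = 2^18
= 262,144 pixel values


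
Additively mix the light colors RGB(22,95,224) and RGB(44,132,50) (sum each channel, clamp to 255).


Additive: each channel = min(255, C₁+C₂)
R: 22+44 = 66 → 66
G: 95+132 = 227 → 227
B: 224+50 = 274 → 255
= RGB(66, 227, 255)


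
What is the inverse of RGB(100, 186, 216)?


Invert: (255-R, 255-G, 255-B)
R: 255-100 = 155
G: 255-186 = 69
B: 255-216 = 39
= RGB(155, 69, 39)


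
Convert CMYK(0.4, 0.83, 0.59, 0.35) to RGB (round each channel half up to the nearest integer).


R = 255 × (1-C) × (1-K) = 255 × 0.60 × 0.65 = 99.45 → 99
G = 255 × (1-M) × (1-K) = 255 × 0.17 × 0.65 = 28.1775 → 28
B = 255 × (1-Y) × (1-K) = 255 × 0.41 × 0.65 = 67.9575 → 68
= RGB(99, 28, 68)


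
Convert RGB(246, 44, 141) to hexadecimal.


R = 246 → F6 (hex)
G = 44 → 2C (hex)
B = 141 → 8D (hex)
Hex = #F62C8D


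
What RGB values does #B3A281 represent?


B3 → 179 (R)
A2 → 162 (G)
81 → 129 (B)
= RGB(179, 162, 129)


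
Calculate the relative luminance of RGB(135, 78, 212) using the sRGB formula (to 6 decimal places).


Linearize each channel (sRGB transfer function): c = v/255; c_lin = c/12.92 if c ≤ 0.04045, else ((c+0.055)/1.055)^2.4
  R: 135/255 ≈ 0.529412 > 0.04045 → ((0.529412+0.055)/1.055)^2.4 ≈ 0.242281
  G: 78/255 ≈ 0.305882 > 0.04045 → ((0.305882+0.055)/1.055)^2.4 ≈ 0.076185
  B: 212/255 ≈ 0.831373 > 0.04045 → ((0.831373+0.055)/1.055)^2.4 ≈ 0.658375
R_lin = 0.242281, G_lin = 0.076185, B_lin = 0.658375
L = 0.2126×R + 0.7152×G + 0.0722×B
L = 0.2126×0.242281 + 0.7152×0.076185 + 0.0722×0.658375
L ≈ 0.153531


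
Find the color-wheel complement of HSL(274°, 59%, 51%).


Complement = opposite side of color wheel = hue + 180°
H' = (274 + 180) mod 360 = 94°
S and L unchanged.
= HSL(94°, 59%, 51%)


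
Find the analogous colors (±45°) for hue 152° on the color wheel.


Base hue: 152°
Left analog: (152 - 45) mod 360 = 107°
Right analog: (152 + 45) mod 360 = 197°
Analogous hues = 107° and 197°


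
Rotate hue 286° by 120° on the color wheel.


New hue = (H + rotation) mod 360
New hue = (286 + 120) mod 360
= 406 mod 360
= 46°


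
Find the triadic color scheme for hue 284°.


Triadic: equally spaced at 120° intervals
H1 = 284°
H2 = (284 + 120) mod 360 = 44°
H3 = (284 + 240) mod 360 = 164°
Triadic = 284°, 44°, 164°


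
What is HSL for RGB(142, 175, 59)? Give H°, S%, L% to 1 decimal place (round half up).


Normalize: R'=142/255≈0.5569, G'=175/255≈0.6863, B'=59/255≈0.2314
Max=175/255, Min=59/255, Δ=Max-Min=116/255
L = (Max+Min)/2 = (175+59)/510 = 234/510 = 0.45882… → L = 45.9%
L ≤ 0.5 → S = Δ/(Max+Min) = 116/(175+59) = 116/234 = 0.49572… → S = 49.6%
(the 1/255 factors cancel in S and H, so raw channel differences can be used)
Max is G' → H = 60 × ((B-R)/Δ + 2) = 60 × ((59-142)/116 + 2)
  -83/116 + 2 = -0.7155… + 2 = 1.2844…
  H = 60 × 1.2844… = 77.068…° → H = 77.1°
= HSL(77.1°, 49.6%, 45.9%)


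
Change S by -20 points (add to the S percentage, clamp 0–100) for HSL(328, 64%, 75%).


Original S = 64%
Adjustment = -20 percentage points
New S = 64 + (-20) = 44
Clamp to [0, 100] → 44
= HSL(328°, 44%, 75%)


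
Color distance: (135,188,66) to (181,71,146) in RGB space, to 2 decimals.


d = √[(R₁-R₂)² + (G₁-G₂)² + (B₁-B₂)²]
d = √[(135-181)² + (188-71)² + (66-146)²]
d = √[2116 + 13689 + 6400]
d = √22205
d ≈ 149.01


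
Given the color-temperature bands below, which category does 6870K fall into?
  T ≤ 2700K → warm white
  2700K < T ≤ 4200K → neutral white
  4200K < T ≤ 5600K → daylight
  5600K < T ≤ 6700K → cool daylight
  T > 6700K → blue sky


Temperature: 6870K
6870K > 6700K → blue sky
Classification: blue sky


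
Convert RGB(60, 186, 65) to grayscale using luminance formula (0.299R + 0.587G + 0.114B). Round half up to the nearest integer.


Gray = 0.299×R + 0.587×G + 0.114×B
Gray = 0.299×60 + 0.587×186 + 0.114×65
Gray = 17.940 + 109.182 + 7.410
Gray = 134.532 → round half up → 135
Gray = 135


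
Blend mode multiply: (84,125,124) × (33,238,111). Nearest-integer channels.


Multiply: C = A×B/255, rounded to nearest integer
R: 84×33/255 = 2772/255 ≈ 10.871 → 11
G: 125×238/255 = 29750/255 ≈ 116.667 → 117
B: 124×111/255 = 13764/255 ≈ 53.976 → 54
= RGB(11, 117, 54)


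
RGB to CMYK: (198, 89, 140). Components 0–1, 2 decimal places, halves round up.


R'=198/255≈0.7765, G'=89/255≈0.3490, B'=140/255≈0.5490
K = 1 - max(R',G',B') = 1 - 198/255 = 57/255 = 0.22352… → 0.22
(1-R'-K)/(1-K) simplifies to (max-R)/max with max = 198:
C = (198-198)/198 = 0/198 = 0 → 0.00
M = (198-89)/198 = 109/198 = 0.55050… → 0.55
Y = (198-140)/198 = 58/198 = 0.29292… → 0.29
= CMYK(0.00, 0.55, 0.29, 0.22)


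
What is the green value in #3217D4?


Color: #3217D4
R = 32 = 50
G = 17 = 23
B = D4 = 212
Green = 23


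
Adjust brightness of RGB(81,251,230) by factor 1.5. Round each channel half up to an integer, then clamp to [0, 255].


Multiply each channel by 1.5, round half up, clamp to [0, 255]
R: 81×1.5 = 121.5 → round → 122
G: 251×1.5 = 376.5 → round → 377 → clamp → 255
B: 230×1.5 = 345 → clamp → 255
= RGB(122, 255, 255)


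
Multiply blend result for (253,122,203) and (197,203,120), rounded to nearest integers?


Multiply: C = A×B/255, rounded to nearest integer
R: 253×197/255 = 49841/255 ≈ 195.455 → 195
G: 122×203/255 = 24766/255 ≈ 97.122 → 97
B: 203×120/255 = 24360/255 ≈ 95.529 → 96
= RGB(195, 97, 96)


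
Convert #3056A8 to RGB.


30 → 48 (R)
56 → 86 (G)
A8 → 168 (B)
= RGB(48, 86, 168)


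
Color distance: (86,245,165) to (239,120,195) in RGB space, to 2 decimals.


d = √[(R₁-R₂)² + (G₁-G₂)² + (B₁-B₂)²]
d = √[(86-239)² + (245-120)² + (165-195)²]
d = √[23409 + 15625 + 900]
d = √39934
d ≈ 199.83


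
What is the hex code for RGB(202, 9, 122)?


R = 202 → CA (hex)
G = 9 → 09 (hex)
B = 122 → 7A (hex)
Hex = #CA097A


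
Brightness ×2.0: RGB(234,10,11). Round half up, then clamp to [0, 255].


Multiply each channel by 2.0, round half up, clamp to [0, 255]
R: 234×2.0 = 468 → clamp → 255
G: 10×2.0 = 20
B: 11×2.0 = 22
= RGB(255, 20, 22)


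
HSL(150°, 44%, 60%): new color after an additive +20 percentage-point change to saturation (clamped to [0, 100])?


Original S = 44%
Adjustment = +20 percentage points
New S = 44 + (20) = 64
Clamp to [0, 100] → 64
= HSL(150°, 64%, 60%)


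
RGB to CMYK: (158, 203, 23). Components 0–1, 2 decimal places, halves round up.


R'=158/255≈0.6196, G'=203/255≈0.7961, B'=23/255≈0.0902
K = 1 - max(R',G',B') = 1 - 203/255 = 52/255 = 0.20392… → 0.20
(1-R'-K)/(1-K) simplifies to (max-R)/max with max = 203:
C = (203-158)/203 = 45/203 = 0.22167… → 0.22
M = (203-203)/203 = 0/203 = 0 → 0.00
Y = (203-23)/203 = 180/203 = 0.88669… → 0.89
= CMYK(0.22, 0.00, 0.89, 0.20)


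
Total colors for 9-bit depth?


Colors = 2^bits = 2^9
= 512 colors


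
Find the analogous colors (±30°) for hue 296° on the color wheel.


Base hue: 296°
Left analog: (296 - 30) mod 360 = 266°
Right analog: (296 + 30) mod 360 = 326°
Analogous hues = 266° and 326°


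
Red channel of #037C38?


Color: #037C38
R = 03 = 3
G = 7C = 124
B = 38 = 56
Red = 3


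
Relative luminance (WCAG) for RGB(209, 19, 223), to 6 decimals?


Linearize each channel (sRGB transfer function): c = v/255; c_lin = c/12.92 if c ≤ 0.04045, else ((c+0.055)/1.055)^2.4
  R: 209/255 ≈ 0.819608 > 0.04045 → ((0.819608+0.055)/1.055)^2.4 ≈ 0.637597
  G: 19/255 ≈ 0.074510 > 0.04045 → ((0.074510+0.055)/1.055)^2.4 ≈ 0.006512
  B: 223/255 ≈ 0.874510 > 0.04045 → ((0.874510+0.055)/1.055)^2.4 ≈ 0.737910
R_lin = 0.637597, G_lin = 0.006512, B_lin = 0.737910
L = 0.2126×R + 0.7152×G + 0.0722×B
L = 0.2126×0.637597 + 0.7152×0.006512 + 0.0722×0.737910
L ≈ 0.193488


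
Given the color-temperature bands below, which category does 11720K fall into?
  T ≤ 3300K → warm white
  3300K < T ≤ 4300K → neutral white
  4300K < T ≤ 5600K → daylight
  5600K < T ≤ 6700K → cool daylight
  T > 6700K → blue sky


Temperature: 11720K
11720K > 6700K → blue sky
Classification: blue sky


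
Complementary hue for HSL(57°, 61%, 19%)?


Complement = opposite side of color wheel = hue + 180°
H' = (57 + 180) mod 360 = 237°
S and L unchanged.
= HSL(237°, 61%, 19%)


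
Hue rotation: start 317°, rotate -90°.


New hue = (H + rotation) mod 360
New hue = (317 -90) mod 360
= 227 mod 360
= 227°


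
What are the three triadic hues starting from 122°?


Triadic: equally spaced at 120° intervals
H1 = 122°
H2 = (122 + 120) mod 360 = 242°
H3 = (122 + 240) mod 360 = 2°
Triadic = 122°, 242°, 2°


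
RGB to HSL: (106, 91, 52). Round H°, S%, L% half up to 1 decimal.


Normalize: R'=106/255≈0.4157, G'=91/255≈0.3569, B'=52/255≈0.2039
Max=106/255, Min=52/255, Δ=Max-Min=54/255
L = (Max+Min)/2 = (106+52)/510 = 158/510 = 0.30980… → L = 31.0%
L ≤ 0.5 → S = Δ/(Max+Min) = 54/(106+52) = 54/158 = 0.34177… → S = 34.2%
(the 1/255 factors cancel in S and H, so raw channel differences can be used)
Max is R' → H = 60 × (((G-B)/Δ) mod 6) = 60 × (((91-52)/54) mod 6)
  39/54 = 0.7222…
  H = 60 × 0.7222… = 43.333…° → H = 43.3°
= HSL(43.3°, 34.2%, 31.0%)


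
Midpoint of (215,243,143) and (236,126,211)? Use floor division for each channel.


Midpoint: each channel = ⌊(C₁+C₂)/2⌋
R: ⌊(215+236)/2⌋ = 225
G: ⌊(243+126)/2⌋ = 184
B: ⌊(143+211)/2⌋ = 177
= RGB(225, 184, 177)


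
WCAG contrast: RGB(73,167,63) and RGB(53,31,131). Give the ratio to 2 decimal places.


Linearize each sRGB channel c=v/255: c/12.92 if c ≤ 0.04045 else ((c+0.055)/1.055)^2.4
L = 0.2126×R_lin + 0.7152×G_lin + 0.0722×B_lin
Color 1 (73,167,63):
  R=73: 73/255≈0.2863 > 0.04045 → ((0.2863+0.055)/1.055)^2.4 ≈ 0.06663
  G=167: 167/255≈0.6549 > 0.04045 → ((0.6549+0.055)/1.055)^2.4 ≈ 0.38643
  B=63: 63/255≈0.2471 > 0.04045 → ((0.2471+0.055)/1.055)^2.4 ≈ 0.04971
  L1 = 0.2126×0.06663 + 0.7152×0.38643 + 0.0722×0.04971 ≈ 0.29413
Color 2 (53,31,131):
  R=53: 53/255≈0.2078 > 0.04045 → ((0.2078+0.055)/1.055)^2.4 ≈ 0.03560
  G=31: 31/255≈0.1216 > 0.04045 → ((0.1216+0.055)/1.055)^2.4 ≈ 0.01370
  B=131: 131/255≈0.5137 > 0.04045 → ((0.5137+0.055)/1.055)^2.4 ≈ 0.22697
  L2 = 0.2126×0.03560 + 0.7152×0.01370 + 0.0722×0.22697 ≈ 0.03376
Lighter = 0.29413, Darker = 0.03376
Ratio = (L_lighter + 0.05) / (L_darker + 0.05)
Ratio = (0.29413 + 0.05) / (0.03376 + 0.05) = 0.34413 / 0.08376 ≈ 4.1087
Ratio ≈ 4.11:1


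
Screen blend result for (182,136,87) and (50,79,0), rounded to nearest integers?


Screen: C = 255 - (255-A)×(255-B)/255, rounded to nearest integer
R: 255 - (255-182)×(255-50)/255 = 255 - 14965/255 ≈ 255 - 58.686 = 196.314 → 196
G: 255 - (255-136)×(255-79)/255 = 255 - 20944/255 ≈ 255 - 82.133 = 172.867 → 173
B: 255 - (255-87)×(255-0)/255 = 255 - 42840/255 ≈ 255 - 168.000 = 87.000 → 87
= RGB(196, 173, 87)


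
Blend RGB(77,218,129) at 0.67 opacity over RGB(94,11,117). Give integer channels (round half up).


C = α×F + (1-α)×B, with 1-α = 0.33
R: 0.67×77 + 0.33×94 = 51.59 + 31.02 = 82.61 → 83
G: 0.67×218 + 0.33×11 = 146.06 + 3.63 = 149.69 → 150
B: 0.67×129 + 0.33×117 = 86.43 + 38.61 = 125.04 → 125
= RGB(83, 150, 125)


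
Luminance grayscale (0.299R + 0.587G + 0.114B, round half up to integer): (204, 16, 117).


Gray = 0.299×R + 0.587×G + 0.114×B
Gray = 0.299×204 + 0.587×16 + 0.114×117
Gray = 60.996 + 9.392 + 13.338
Gray = 83.726 → round half up → 84
Gray = 84


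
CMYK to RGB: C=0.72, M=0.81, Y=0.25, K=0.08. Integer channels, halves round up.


R = 255 × (1-C) × (1-K) = 255 × 0.28 × 0.92 = 65.688 → 66
G = 255 × (1-M) × (1-K) = 255 × 0.19 × 0.92 = 44.574 → 45
B = 255 × (1-Y) × (1-K) = 255 × 0.75 × 0.92 = 175.95 → 176
= RGB(66, 45, 176)


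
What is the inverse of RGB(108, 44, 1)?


Invert: (255-R, 255-G, 255-B)
R: 255-108 = 147
G: 255-44 = 211
B: 255-1 = 254
= RGB(147, 211, 254)


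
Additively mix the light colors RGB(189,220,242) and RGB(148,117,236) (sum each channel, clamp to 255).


Additive: each channel = min(255, C₁+C₂)
R: 189+148 = 337 → 255
G: 220+117 = 337 → 255
B: 242+236 = 478 → 255
= RGB(255, 255, 255)


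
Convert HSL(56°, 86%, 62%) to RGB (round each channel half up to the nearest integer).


H=56°, S=0.86, L=0.62
C = (1-|2L-1|)×S = (1-|0.24|)×0.86 = 0.6536
H' = H/60 = 56/60 ≈ 0.9333; X = C×(1-|H' mod 2 - 1|) ≈ 0.6100
m = L - C/2 = 0.62 - 0.3268 = 0.2932
Sector ⌊H'⌋ = 0 → (R',G',B') = (0.6536, ≈0.6100, 0.0)
RGB = ((R'+m)×255, (G'+m)×255, (B'+m)×255) = (241.434, 230.3228, 74.766)
Round half up → RGB(241, 230, 75)


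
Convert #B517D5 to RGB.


B5 → 181 (R)
17 → 23 (G)
D5 → 213 (B)
= RGB(181, 23, 213)


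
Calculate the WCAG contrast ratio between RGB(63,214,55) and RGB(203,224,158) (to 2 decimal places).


Linearize each sRGB channel c=v/255: c/12.92 if c ≤ 0.04045 else ((c+0.055)/1.055)^2.4
L = 0.2126×R_lin + 0.7152×G_lin + 0.0722×B_lin
Color 1 (63,214,55):
  R=63: 63/255≈0.2471 > 0.04045 → ((0.2471+0.055)/1.055)^2.4 ≈ 0.04971
  G=214: 214/255≈0.8392 > 0.04045 → ((0.8392+0.055)/1.055)^2.4 ≈ 0.67244
  B=55: 55/255≈0.2157 > 0.04045 → ((0.2157+0.055)/1.055)^2.4 ≈ 0.03820
  L1 = 0.2126×0.04971 + 0.7152×0.67244 + 0.0722×0.03820 ≈ 0.49426
Color 2 (203,224,158):
  R=203: 203/255≈0.7961 > 0.04045 → ((0.7961+0.055)/1.055)^2.4 ≈ 0.59720
  G=224: 224/255≈0.8784 > 0.04045 → ((0.8784+0.055)/1.055)^2.4 ≈ 0.74540
  B=158: 158/255≈0.6196 > 0.04045 → ((0.6196+0.055)/1.055)^2.4 ≈ 0.34191
  L2 = 0.2126×0.59720 + 0.7152×0.74540 + 0.0722×0.34191 ≈ 0.68476
Lighter = 0.68476, Darker = 0.49426
Ratio = (L_lighter + 0.05) / (L_darker + 0.05)
Ratio = (0.68476 + 0.05) / (0.49426 + 0.05) = 0.73476 / 0.54426 ≈ 1.3500
Ratio ≈ 1.35:1


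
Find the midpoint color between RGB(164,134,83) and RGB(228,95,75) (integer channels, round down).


Midpoint: each channel = ⌊(C₁+C₂)/2⌋
R: ⌊(164+228)/2⌋ = 196
G: ⌊(134+95)/2⌋ = 114
B: ⌊(83+75)/2⌋ = 79
= RGB(196, 114, 79)


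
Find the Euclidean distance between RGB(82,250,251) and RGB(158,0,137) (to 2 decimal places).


d = √[(R₁-R₂)² + (G₁-G₂)² + (B₁-B₂)²]
d = √[(82-158)² + (250-0)² + (251-137)²]
d = √[5776 + 62500 + 12996]
d = √81272
d ≈ 285.08


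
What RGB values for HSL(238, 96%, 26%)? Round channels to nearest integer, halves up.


H=238°, S=0.96, L=0.26
C = (1-|2L-1|)×S = (1-|-0.48|)×0.96 = 0.4992
H' = H/60 = 238/60 ≈ 3.9667; X = C×(1-|H' mod 2 - 1|) = 0.01664
m = L - C/2 = 0.26 - 0.2496 = 0.0104
Sector ⌊H'⌋ = 3 → (R',G',B') = (0.0, 0.01664, 0.4992)
RGB = ((R'+m)×255, (G'+m)×255, (B'+m)×255) = (2.652, 6.8952, 129.948)
Round half up → RGB(3, 7, 130)


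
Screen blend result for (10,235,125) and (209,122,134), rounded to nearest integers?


Screen: C = 255 - (255-A)×(255-B)/255, rounded to nearest integer
R: 255 - (255-10)×(255-209)/255 = 255 - 11270/255 ≈ 255 - 44.196 = 210.804 → 211
G: 255 - (255-235)×(255-122)/255 = 255 - 2660/255 ≈ 255 - 10.431 = 244.569 → 245
B: 255 - (255-125)×(255-134)/255 = 255 - 15730/255 ≈ 255 - 61.686 = 193.314 → 193
= RGB(211, 245, 193)


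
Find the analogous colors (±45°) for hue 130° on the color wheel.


Base hue: 130°
Left analog: (130 - 45) mod 360 = 85°
Right analog: (130 + 45) mod 360 = 175°
Analogous hues = 85° and 175°


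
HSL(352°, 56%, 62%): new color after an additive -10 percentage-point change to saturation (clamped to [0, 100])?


Original S = 56%
Adjustment = -10 percentage points
New S = 56 + (-10) = 46
Clamp to [0, 100] → 46
= HSL(352°, 46%, 62%)


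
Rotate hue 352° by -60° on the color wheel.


New hue = (H + rotation) mod 360
New hue = (352 -60) mod 360
= 292 mod 360
= 292°


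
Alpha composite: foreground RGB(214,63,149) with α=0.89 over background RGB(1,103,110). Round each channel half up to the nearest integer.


C = α×F + (1-α)×B, with 1-α = 0.11
R: 0.89×214 + 0.11×1 = 190.46 + 0.11 = 190.57 → 191
G: 0.89×63 + 0.11×103 = 56.07 + 11.33 = 67.40 → 67
B: 0.89×149 + 0.11×110 = 132.61 + 12.10 = 144.71 → 145
= RGB(191, 67, 145)


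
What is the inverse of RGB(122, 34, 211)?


Invert: (255-R, 255-G, 255-B)
R: 255-122 = 133
G: 255-34 = 221
B: 255-211 = 44
= RGB(133, 221, 44)


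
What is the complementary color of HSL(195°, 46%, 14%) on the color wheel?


Complement = opposite side of color wheel = hue + 180°
H' = (195 + 180) mod 360 = 15°
S and L unchanged.
= HSL(15°, 46%, 14%)


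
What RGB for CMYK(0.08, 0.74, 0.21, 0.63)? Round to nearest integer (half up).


R = 255 × (1-C) × (1-K) = 255 × 0.92 × 0.37 = 86.802 → 87
G = 255 × (1-M) × (1-K) = 255 × 0.26 × 0.37 = 24.531 → 25
B = 255 × (1-Y) × (1-K) = 255 × 0.79 × 0.37 = 74.5365 → 75
= RGB(87, 25, 75)


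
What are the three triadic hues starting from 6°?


Triadic: equally spaced at 120° intervals
H1 = 6°
H2 = (6 + 120) mod 360 = 126°
H3 = (6 + 240) mod 360 = 246°
Triadic = 6°, 126°, 246°


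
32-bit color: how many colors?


Colors = 2^bits = 2^32
= 4,294,967,296 colors


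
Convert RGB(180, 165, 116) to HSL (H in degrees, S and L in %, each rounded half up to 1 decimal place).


Normalize: R'=180/255≈0.7059, G'=165/255≈0.6471, B'=116/255≈0.4549
Max=180/255, Min=116/255, Δ=Max-Min=64/255
L = (Max+Min)/2 = (180+116)/510 = 296/510 = 0.58039… → L = 58.0%
L > 0.5 → S = Δ/(2-Max-Min) = 64/(510-180-116) = 64/214 = 0.29906… → S = 29.9%
(the 1/255 factors cancel in S and H, so raw channel differences can be used)
Max is R' → H = 60 × (((G-B)/Δ) mod 6) = 60 × (((165-116)/64) mod 6)
  49/64 = 0.7656…
  H = 60 × 0.7656… = 45.937…° → H = 45.9°
= HSL(45.9°, 29.9%, 58.0%)


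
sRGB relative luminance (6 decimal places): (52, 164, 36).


Linearize each channel (sRGB transfer function): c = v/255; c_lin = c/12.92 if c ≤ 0.04045, else ((c+0.055)/1.055)^2.4
  R: 52/255 ≈ 0.203922 > 0.04045 → ((0.203922+0.055)/1.055)^2.4 ≈ 0.034340
  G: 164/255 ≈ 0.643137 > 0.04045 → ((0.643137+0.055)/1.055)^2.4 ≈ 0.371238
  B: 36/255 ≈ 0.141176 > 0.04045 → ((0.141176+0.055)/1.055)^2.4 ≈ 0.017642
R_lin = 0.034340, G_lin = 0.371238, B_lin = 0.017642
L = 0.2126×R + 0.7152×G + 0.0722×B
L = 0.2126×0.034340 + 0.7152×0.371238 + 0.0722×0.017642
L ≈ 0.274084


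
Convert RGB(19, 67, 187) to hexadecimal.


R = 19 → 13 (hex)
G = 67 → 43 (hex)
B = 187 → BB (hex)
Hex = #1343BB


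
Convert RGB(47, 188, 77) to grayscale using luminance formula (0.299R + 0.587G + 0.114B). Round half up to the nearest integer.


Gray = 0.299×R + 0.587×G + 0.114×B
Gray = 0.299×47 + 0.587×188 + 0.114×77
Gray = 14.053 + 110.356 + 8.778
Gray = 133.187 → round half up → 133
Gray = 133


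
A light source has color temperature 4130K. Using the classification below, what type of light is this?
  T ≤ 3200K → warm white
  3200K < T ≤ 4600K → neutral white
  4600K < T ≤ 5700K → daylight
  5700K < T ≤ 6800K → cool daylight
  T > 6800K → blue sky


Temperature: 4130K
3200K < 4130K ≤ 4600K → neutral white
Classification: neutral white


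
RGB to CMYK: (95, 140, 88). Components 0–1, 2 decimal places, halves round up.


R'=95/255≈0.3725, G'=140/255≈0.5490, B'=88/255≈0.3451
K = 1 - max(R',G',B') = 1 - 140/255 = 115/255 = 0.45098… → 0.45
(1-R'-K)/(1-K) simplifies to (max-R)/max with max = 140:
C = (140-95)/140 = 45/140 = 0.32142… → 0.32
M = (140-140)/140 = 0/140 = 0 → 0.00
Y = (140-88)/140 = 52/140 = 0.37142… → 0.37
= CMYK(0.32, 0.00, 0.37, 0.45)


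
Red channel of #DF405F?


Color: #DF405F
R = DF = 223
G = 40 = 64
B = 5F = 95
Red = 223


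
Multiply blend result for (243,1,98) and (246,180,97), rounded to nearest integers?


Multiply: C = A×B/255, rounded to nearest integer
R: 243×246/255 = 59778/255 ≈ 234.424 → 234
G: 1×180/255 = 180/255 ≈ 0.706 → 1
B: 98×97/255 = 9506/255 ≈ 37.278 → 37
= RGB(234, 1, 37)


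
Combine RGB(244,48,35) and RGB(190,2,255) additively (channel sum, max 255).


Additive: each channel = min(255, C₁+C₂)
R: 244+190 = 434 → 255
G: 48+2 = 50 → 50
B: 35+255 = 290 → 255
= RGB(255, 50, 255)


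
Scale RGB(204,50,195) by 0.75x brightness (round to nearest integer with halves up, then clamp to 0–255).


Multiply each channel by 0.75, round half up, clamp to [0, 255]
R: 204×0.75 = 153
G: 50×0.75 = 37.5 → round → 38
B: 195×0.75 = 146.25 → round → 146
= RGB(153, 38, 146)


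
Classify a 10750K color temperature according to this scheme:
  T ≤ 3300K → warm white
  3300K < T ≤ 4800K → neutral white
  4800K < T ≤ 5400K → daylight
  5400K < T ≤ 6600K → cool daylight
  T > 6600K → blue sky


Temperature: 10750K
10750K > 6600K → blue sky
Classification: blue sky


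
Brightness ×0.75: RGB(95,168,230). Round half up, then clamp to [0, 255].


Multiply each channel by 0.75, round half up, clamp to [0, 255]
R: 95×0.75 = 71.25 → round → 71
G: 168×0.75 = 126
B: 230×0.75 = 172.5 → round → 173
= RGB(71, 126, 173)


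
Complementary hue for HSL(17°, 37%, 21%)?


Complement = opposite side of color wheel = hue + 180°
H' = (17 + 180) mod 360 = 197°
S and L unchanged.
= HSL(197°, 37%, 21%)


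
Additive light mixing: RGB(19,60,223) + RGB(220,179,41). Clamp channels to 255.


Additive: each channel = min(255, C₁+C₂)
R: 19+220 = 239 → 239
G: 60+179 = 239 → 239
B: 223+41 = 264 → 255
= RGB(239, 239, 255)


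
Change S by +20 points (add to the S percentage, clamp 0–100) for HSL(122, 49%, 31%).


Original S = 49%
Adjustment = +20 percentage points
New S = 49 + (20) = 69
Clamp to [0, 100] → 69
= HSL(122°, 69%, 31%)


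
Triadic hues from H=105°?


Triadic: equally spaced at 120° intervals
H1 = 105°
H2 = (105 + 120) mod 360 = 225°
H3 = (105 + 240) mod 360 = 345°
Triadic = 105°, 225°, 345°


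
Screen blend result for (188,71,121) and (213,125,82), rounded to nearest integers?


Screen: C = 255 - (255-A)×(255-B)/255, rounded to nearest integer
R: 255 - (255-188)×(255-213)/255 = 255 - 2814/255 ≈ 255 - 11.035 = 243.965 → 244
G: 255 - (255-71)×(255-125)/255 = 255 - 23920/255 ≈ 255 - 93.804 = 161.196 → 161
B: 255 - (255-121)×(255-82)/255 = 255 - 23182/255 ≈ 255 - 90.910 = 164.090 → 164
= RGB(244, 161, 164)


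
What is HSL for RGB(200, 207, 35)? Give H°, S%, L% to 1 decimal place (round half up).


Normalize: R'=200/255≈0.7843, G'=207/255≈0.8118, B'=35/255≈0.1373
Max=207/255, Min=35/255, Δ=Max-Min=172/255
L = (Max+Min)/2 = (207+35)/510 = 242/510 = 0.47450… → L = 47.5%
L ≤ 0.5 → S = Δ/(Max+Min) = 172/(207+35) = 172/242 = 0.71074… → S = 71.1%
(the 1/255 factors cancel in S and H, so raw channel differences can be used)
Max is G' → H = 60 × ((B-R)/Δ + 2) = 60 × ((35-200)/172 + 2)
  -165/172 + 2 = -0.9593… + 2 = 1.0406…
  H = 60 × 1.0406… = 62.441…° → H = 62.4°
= HSL(62.4°, 71.1%, 47.5%)


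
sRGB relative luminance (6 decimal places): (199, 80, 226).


Linearize each channel (sRGB transfer function): c = v/255; c_lin = c/12.92 if c ≤ 0.04045, else ((c+0.055)/1.055)^2.4
  R: 199/255 ≈ 0.780392 > 0.04045 → ((0.780392+0.055)/1.055)^2.4 ≈ 0.571125
  G: 80/255 ≈ 0.313725 > 0.04045 → ((0.313725+0.055)/1.055)^2.4 ≈ 0.080220
  B: 226/255 ≈ 0.886275 > 0.04045 → ((0.886275+0.055)/1.055)^2.4 ≈ 0.760525
R_lin = 0.571125, G_lin = 0.080220, B_lin = 0.760525
L = 0.2126×R + 0.7152×G + 0.0722×B
L = 0.2126×0.571125 + 0.7152×0.080220 + 0.0722×0.760525
L ≈ 0.233704


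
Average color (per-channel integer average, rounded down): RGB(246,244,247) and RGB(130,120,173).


Midpoint: each channel = ⌊(C₁+C₂)/2⌋
R: ⌊(246+130)/2⌋ = 188
G: ⌊(244+120)/2⌋ = 182
B: ⌊(247+173)/2⌋ = 210
= RGB(188, 182, 210)


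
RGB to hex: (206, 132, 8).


R = 206 → CE (hex)
G = 132 → 84 (hex)
B = 8 → 08 (hex)
Hex = #CE8408


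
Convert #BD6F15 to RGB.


BD → 189 (R)
6F → 111 (G)
15 → 21 (B)
= RGB(189, 111, 21)


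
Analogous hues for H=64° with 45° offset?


Base hue: 64°
Left analog: (64 - 45) mod 360 = 19°
Right analog: (64 + 45) mod 360 = 109°
Analogous hues = 19° and 109°


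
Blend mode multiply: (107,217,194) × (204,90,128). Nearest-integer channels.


Multiply: C = A×B/255, rounded to nearest integer
R: 107×204/255 = 21828/255 ≈ 85.600 → 86
G: 217×90/255 = 19530/255 ≈ 76.588 → 77
B: 194×128/255 = 24832/255 ≈ 97.380 → 97
= RGB(86, 77, 97)


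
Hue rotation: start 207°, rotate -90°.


New hue = (H + rotation) mod 360
New hue = (207 -90) mod 360
= 117 mod 360
= 117°


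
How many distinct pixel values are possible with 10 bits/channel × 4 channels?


Total bits = 10 bits/channel × 4 channels = 40 bits
Distinct pixel values = 2^40
= 1,099,511,627,776 pixel values


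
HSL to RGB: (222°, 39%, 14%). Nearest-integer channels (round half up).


H=222°, S=0.39, L=0.14
C = (1-|2L-1|)×S = (1-|-0.72|)×0.39 = 0.1092
H' = H/60 = 222/60 ≈ 3.7000; X = C×(1-|H' mod 2 - 1|) = 0.03276
m = L - C/2 = 0.14 - 0.0546 = 0.0854
Sector ⌊H'⌋ = 3 → (R',G',B') = (0.0, 0.03276, 0.1092)
RGB = ((R'+m)×255, (G'+m)×255, (B'+m)×255) = (21.777, 30.1308, 49.623)
Round half up → RGB(22, 30, 50)


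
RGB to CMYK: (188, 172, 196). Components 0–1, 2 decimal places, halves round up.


R'=188/255≈0.7373, G'=172/255≈0.6745, B'=196/255≈0.7686
K = 1 - max(R',G',B') = 1 - 196/255 = 59/255 = 0.23137… → 0.23
(1-R'-K)/(1-K) simplifies to (max-R)/max with max = 196:
C = (196-188)/196 = 8/196 = 0.04081… → 0.04
M = (196-172)/196 = 24/196 = 0.12244… → 0.12
Y = (196-196)/196 = 0/196 = 0 → 0.00
= CMYK(0.04, 0.12, 0.00, 0.23)


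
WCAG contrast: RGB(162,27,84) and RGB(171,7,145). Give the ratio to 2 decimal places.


Linearize each sRGB channel c=v/255: c/12.92 if c ≤ 0.04045 else ((c+0.055)/1.055)^2.4
L = 0.2126×R_lin + 0.7152×G_lin + 0.0722×B_lin
Color 1 (162,27,84):
  R=162: 162/255≈0.6353 > 0.04045 → ((0.6353+0.055)/1.055)^2.4 ≈ 0.36131
  G=27: 27/255≈0.1059 > 0.04045 → ((0.1059+0.055)/1.055)^2.4 ≈ 0.01096
  B=84: 84/255≈0.3294 > 0.04045 → ((0.3294+0.055)/1.055)^2.4 ≈ 0.08866
  L1 = 0.2126×0.36131 + 0.7152×0.01096 + 0.0722×0.08866 ≈ 0.09105
Color 2 (171,7,145):
  R=171: 171/255≈0.6706 > 0.04045 → ((0.6706+0.055)/1.055)^2.4 ≈ 0.40724
  G=7: 7/255≈0.0275 ≤ 0.04045 → 0.0275/12.92 ≈ 0.00212
  B=145: 145/255≈0.5686 > 0.04045 → ((0.5686+0.055)/1.055)^2.4 ≈ 0.28315
  L2 = 0.2126×0.40724 + 0.7152×0.00212 + 0.0722×0.28315 ≈ 0.10854
Lighter = 0.10854, Darker = 0.09105
Ratio = (L_lighter + 0.05) / (L_darker + 0.05)
Ratio = (0.10854 + 0.05) / (0.09105 + 0.05) = 0.15854 / 0.14105 ≈ 1.1240
Ratio ≈ 1.12:1


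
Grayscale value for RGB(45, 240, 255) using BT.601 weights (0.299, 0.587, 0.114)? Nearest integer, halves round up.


Gray = 0.299×R + 0.587×G + 0.114×B
Gray = 0.299×45 + 0.587×240 + 0.114×255
Gray = 13.455 + 140.880 + 29.070
Gray = 183.405 → round half up → 183
Gray = 183


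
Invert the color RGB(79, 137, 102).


Invert: (255-R, 255-G, 255-B)
R: 255-79 = 176
G: 255-137 = 118
B: 255-102 = 153
= RGB(176, 118, 153)


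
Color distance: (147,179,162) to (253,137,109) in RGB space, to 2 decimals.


d = √[(R₁-R₂)² + (G₁-G₂)² + (B₁-B₂)²]
d = √[(147-253)² + (179-137)² + (162-109)²]
d = √[11236 + 1764 + 2809]
d = √15809
d ≈ 125.73


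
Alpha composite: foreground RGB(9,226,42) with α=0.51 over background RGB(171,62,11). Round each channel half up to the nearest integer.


C = α×F + (1-α)×B, with 1-α = 0.49
R: 0.51×9 + 0.49×171 = 4.59 + 83.79 = 88.38 → 88
G: 0.51×226 + 0.49×62 = 115.26 + 30.38 = 145.64 → 146
B: 0.51×42 + 0.49×11 = 21.42 + 5.39 = 26.81 → 27
= RGB(88, 146, 27)


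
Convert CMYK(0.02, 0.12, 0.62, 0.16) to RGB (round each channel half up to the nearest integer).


R = 255 × (1-C) × (1-K) = 255 × 0.98 × 0.84 = 209.916 → 210
G = 255 × (1-M) × (1-K) = 255 × 0.88 × 0.84 = 188.496 → 188
B = 255 × (1-Y) × (1-K) = 255 × 0.38 × 0.84 = 81.396 → 81
= RGB(210, 188, 81)


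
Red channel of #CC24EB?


Color: #CC24EB
R = CC = 204
G = 24 = 36
B = EB = 235
Red = 204


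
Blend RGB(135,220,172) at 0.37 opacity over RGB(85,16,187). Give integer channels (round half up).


C = α×F + (1-α)×B, with 1-α = 0.63
R: 0.37×135 + 0.63×85 = 49.95 + 53.55 = 103.50 → 104
G: 0.37×220 + 0.63×16 = 81.40 + 10.08 = 91.48 → 91
B: 0.37×172 + 0.63×187 = 63.64 + 117.81 = 181.45 → 181
= RGB(104, 91, 181)


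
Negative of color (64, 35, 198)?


Invert: (255-R, 255-G, 255-B)
R: 255-64 = 191
G: 255-35 = 220
B: 255-198 = 57
= RGB(191, 220, 57)


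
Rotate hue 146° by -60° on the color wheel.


New hue = (H + rotation) mod 360
New hue = (146 -60) mod 360
= 86 mod 360
= 86°


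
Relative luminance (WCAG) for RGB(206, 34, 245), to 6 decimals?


Linearize each channel (sRGB transfer function): c = v/255; c_lin = c/12.92 if c ≤ 0.04045, else ((c+0.055)/1.055)^2.4
  R: 206/255 ≈ 0.807843 > 0.04045 → ((0.807843+0.055)/1.055)^2.4 ≈ 0.617207
  G: 34/255 ≈ 0.133333 > 0.04045 → ((0.133333+0.055)/1.055)^2.4 ≈ 0.015996
  B: 245/255 ≈ 0.960784 > 0.04045 → ((0.960784+0.055)/1.055)^2.4 ≈ 0.913099
R_lin = 0.617207, G_lin = 0.015996, B_lin = 0.913099
L = 0.2126×R + 0.7152×G + 0.0722×B
L = 0.2126×0.617207 + 0.7152×0.015996 + 0.0722×0.913099
L ≈ 0.208584


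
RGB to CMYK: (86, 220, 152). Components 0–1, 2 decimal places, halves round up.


R'=86/255≈0.3373, G'=220/255≈0.8627, B'=152/255≈0.5961
K = 1 - max(R',G',B') = 1 - 220/255 = 35/255 = 0.13725… → 0.14
(1-R'-K)/(1-K) simplifies to (max-R)/max with max = 220:
C = (220-86)/220 = 134/220 = 0.60909… → 0.61
M = (220-220)/220 = 0/220 = 0 → 0.00
Y = (220-152)/220 = 68/220 = 0.30909… → 0.31
= CMYK(0.61, 0.00, 0.31, 0.14)
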